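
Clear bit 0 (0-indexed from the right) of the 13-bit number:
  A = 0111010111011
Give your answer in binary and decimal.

Mask = ~(1 << 0) = 1111111111110
Bit 0 of A is 1, so AND-ing with the mask clears it to 0.
  0111010111011
& 1111111111110
---------------
  0111010111010

Answer: 0111010111010 (3770)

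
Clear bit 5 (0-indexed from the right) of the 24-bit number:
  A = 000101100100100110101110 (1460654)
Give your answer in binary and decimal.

Mask = ~(1 << 5) = 111111111111111111011111
Bit 5 of A is 1, so AND-ing with the mask clears it to 0.
  000101100100100110101110
& 111111111111111111011111
--------------------------
  000101100100100110001110

Answer: 000101100100100110001110 (1460622)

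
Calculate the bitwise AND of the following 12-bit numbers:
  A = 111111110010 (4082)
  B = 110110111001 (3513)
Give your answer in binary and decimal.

Apply & to each column (1 only where both bits are 1):
  111111110010
& 110110111001
--------------
  110110110000

Answer: 110110110000 (3504)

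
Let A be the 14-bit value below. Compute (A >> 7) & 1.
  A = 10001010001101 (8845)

Bit 7 is the 8th from the right.
  10001010001101
        ^
That bit is 1.

Answer: 1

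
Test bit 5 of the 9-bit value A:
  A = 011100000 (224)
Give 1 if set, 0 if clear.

Bit 5 is the 6th from the right.
  011100000
     ^
That bit is 1.

Answer: 1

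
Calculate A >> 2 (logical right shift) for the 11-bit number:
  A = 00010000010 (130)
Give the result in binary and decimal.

Logical shift right by 2: drop the bottom 2 bit(s), prepend 2 zero(s) on the left.
  00010000010  ->  keep [000100000], discard [10], prepend 00
= 00000100000

Answer: 00000100000 (32)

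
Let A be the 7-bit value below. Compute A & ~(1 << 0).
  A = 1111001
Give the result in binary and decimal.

Mask = ~(1 << 0) = 1111110
Bit 0 of A is 1, so AND-ing with the mask clears it to 0.
  1111001
& 1111110
---------
  1111000

Answer: 1111000 (120)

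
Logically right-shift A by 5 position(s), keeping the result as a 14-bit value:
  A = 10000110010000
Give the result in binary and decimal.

Logical shift right by 5: drop the bottom 5 bit(s), prepend 5 zero(s) on the left.
  10000110010000  ->  keep [100001100], discard [10000], prepend 00000
= 00000100001100

Answer: 00000100001100 (268)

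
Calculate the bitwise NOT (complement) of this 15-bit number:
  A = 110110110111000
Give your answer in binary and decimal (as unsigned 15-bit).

Flip each bit (0->1, 1->0):
  110110110111000
  001001001000111

Answer: 001001001000111 (4679)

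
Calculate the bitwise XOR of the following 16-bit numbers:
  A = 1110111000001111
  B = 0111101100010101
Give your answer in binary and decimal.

Apply ^ to each column (1 where bits differ):
  1110111000001111
^ 0111101100010101
------------------
  1001010100011010

Answer: 1001010100011010 (38170)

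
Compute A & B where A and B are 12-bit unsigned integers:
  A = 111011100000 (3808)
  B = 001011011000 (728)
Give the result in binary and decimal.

Apply & to each column (1 only where both bits are 1):
  111011100000
& 001011011000
--------------
  001011000000

Answer: 001011000000 (704)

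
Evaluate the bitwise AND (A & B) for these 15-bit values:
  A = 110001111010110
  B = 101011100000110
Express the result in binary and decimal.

Apply & to each column (1 only where both bits are 1):
  110001111010110
& 101011100000110
-----------------
  100001100000110

Answer: 100001100000110 (17158)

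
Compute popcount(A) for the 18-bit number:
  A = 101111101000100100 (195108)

101111101000100100
1-bits at positions (from bit 0 = LSB): 2, 5, 9, 11, 12, 13, 14, 15, 17
Count = 9

Answer: 9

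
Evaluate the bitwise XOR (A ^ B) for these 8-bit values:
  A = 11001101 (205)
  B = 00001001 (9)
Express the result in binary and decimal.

Apply ^ to each column (1 where bits differ):
  11001101
^ 00001001
----------
  11000100

Answer: 11000100 (196)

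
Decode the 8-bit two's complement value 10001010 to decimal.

MSB is 1, so the value is negative. Find the magnitude:
1. Invert bits:  01110101
2. Add 1:        01110110  = 118
3. Apply sign:   -118

Answer: -118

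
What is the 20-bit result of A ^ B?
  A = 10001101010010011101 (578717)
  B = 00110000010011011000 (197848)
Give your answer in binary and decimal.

Apply ^ to each column (1 where bits differ):
  10001101010010011101
^ 00110000010011011000
----------------------
  10111101000001000101

Answer: 10111101000001000101 (774213)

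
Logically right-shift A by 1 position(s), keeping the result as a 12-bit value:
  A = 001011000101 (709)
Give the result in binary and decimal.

Logical shift right by 1: drop the bottom 1 bit(s), prepend 1 zero(s) on the left.
  001011000101  ->  keep [00101100010], discard [1], prepend 0
= 000101100010

Answer: 000101100010 (354)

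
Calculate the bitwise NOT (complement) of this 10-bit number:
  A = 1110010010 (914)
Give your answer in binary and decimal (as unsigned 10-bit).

Flip each bit (0->1, 1->0):
  1110010010
  0001101101

Answer: 0001101101 (109)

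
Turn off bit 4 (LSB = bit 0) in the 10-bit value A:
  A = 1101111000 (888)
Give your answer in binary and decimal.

Mask = ~(1 << 4) = 1111101111
Bit 4 of A is 1, so AND-ing with the mask clears it to 0.
  1101111000
& 1111101111
------------
  1101101000

Answer: 1101101000 (872)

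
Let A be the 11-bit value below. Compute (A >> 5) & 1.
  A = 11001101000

Bit 5 is the 6th from the right.
  11001101000
       ^
That bit is 1.

Answer: 1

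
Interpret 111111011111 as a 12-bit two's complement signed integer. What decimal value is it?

MSB is 1, so the value is negative. Find the magnitude:
1. Invert bits:  000000100000
2. Add 1:        000000100001  = 33
3. Apply sign:   -33

Answer: -33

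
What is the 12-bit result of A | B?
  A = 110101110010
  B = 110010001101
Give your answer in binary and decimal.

Apply | to each column (1 where either bit is 1):
  110101110010
| 110010001101
--------------
  110111111111

Answer: 110111111111 (3583)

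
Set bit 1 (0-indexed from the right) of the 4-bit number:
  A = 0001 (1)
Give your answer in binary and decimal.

Mask = 1 << 1 = 0010
Bit 1 of A is 0, so OR-ing with the mask flips it to 1.
  0001
| 0010
------
  0011

Answer: 0011 (3)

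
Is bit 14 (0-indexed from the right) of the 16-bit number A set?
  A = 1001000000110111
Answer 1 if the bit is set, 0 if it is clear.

Bit 14 is the 15th from the right.
  1001000000110111
   ^
That bit is 0.

Answer: 0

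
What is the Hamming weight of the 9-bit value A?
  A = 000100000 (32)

000100000
1-bits at positions (from bit 0 = LSB): 5
Count = 1

Answer: 1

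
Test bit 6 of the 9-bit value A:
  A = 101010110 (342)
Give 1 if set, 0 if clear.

Bit 6 is the 7th from the right.
  101010110
    ^
That bit is 1.

Answer: 1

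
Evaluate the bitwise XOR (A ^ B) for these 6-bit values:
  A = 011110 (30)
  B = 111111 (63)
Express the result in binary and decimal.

Apply ^ to each column (1 where bits differ):
  011110
^ 111111
--------
  100001

Answer: 100001 (33)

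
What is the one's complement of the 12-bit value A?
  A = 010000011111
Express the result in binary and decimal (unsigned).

Flip each bit (0->1, 1->0):
  010000011111
  101111100000

Answer: 101111100000 (3040)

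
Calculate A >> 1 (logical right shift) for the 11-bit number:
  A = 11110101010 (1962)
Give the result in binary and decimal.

Logical shift right by 1: drop the bottom 1 bit(s), prepend 1 zero(s) on the left.
  11110101010  ->  keep [1111010101], discard [0], prepend 0
= 01111010101

Answer: 01111010101 (981)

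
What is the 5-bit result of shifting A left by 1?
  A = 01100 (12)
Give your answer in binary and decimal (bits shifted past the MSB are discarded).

Shift left by 1: drop the top 1 bit(s), append 1 zero(s) on the right.
  01100  ->  discard [0], keep [1100], append 0
= 11000

Answer: 11000 (24)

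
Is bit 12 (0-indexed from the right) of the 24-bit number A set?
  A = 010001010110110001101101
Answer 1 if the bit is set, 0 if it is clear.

Bit 12 is the 13th from the right.
  010001010110110001101101
             ^
That bit is 0.

Answer: 0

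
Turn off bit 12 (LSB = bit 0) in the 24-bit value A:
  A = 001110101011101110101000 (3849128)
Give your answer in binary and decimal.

Mask = ~(1 << 12) = 111111111110111111111111
Bit 12 of A is 1, so AND-ing with the mask clears it to 0.
  001110101011101110101000
& 111111111110111111111111
--------------------------
  001110101010101110101000

Answer: 001110101010101110101000 (3845032)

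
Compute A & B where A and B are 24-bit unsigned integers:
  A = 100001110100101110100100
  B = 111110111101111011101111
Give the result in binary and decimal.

Apply & to each column (1 only where both bits are 1):
  100001110100101110100100
& 111110111101111011101111
--------------------------
  100000110100101010100100

Answer: 100000110100101010100100 (8604324)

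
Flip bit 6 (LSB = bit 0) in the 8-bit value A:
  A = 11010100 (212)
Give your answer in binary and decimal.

Mask = 1 << 6 = 01000000
Bit 6 of A is 1; XOR with the mask flips it to 0.
  11010100
^ 01000000
----------
  10010100

Answer: 10010100 (148)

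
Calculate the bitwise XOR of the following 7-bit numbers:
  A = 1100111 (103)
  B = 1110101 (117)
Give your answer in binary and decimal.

Apply ^ to each column (1 where bits differ):
  1100111
^ 1110101
---------
  0010010

Answer: 0010010 (18)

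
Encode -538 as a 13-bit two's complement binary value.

1. Binary of +538:  0001000011010
2. Invert bits:     1110111100101
3. Add 1:           1110111100110

Answer: 1110111100110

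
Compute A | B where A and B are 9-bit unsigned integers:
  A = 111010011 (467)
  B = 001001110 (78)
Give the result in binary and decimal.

Apply | to each column (1 where either bit is 1):
  111010011
| 001001110
-----------
  111011111

Answer: 111011111 (479)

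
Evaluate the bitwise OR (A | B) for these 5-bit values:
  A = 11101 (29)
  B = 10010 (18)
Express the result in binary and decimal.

Apply | to each column (1 where either bit is 1):
  11101
| 10010
-------
  11111

Answer: 11111 (31)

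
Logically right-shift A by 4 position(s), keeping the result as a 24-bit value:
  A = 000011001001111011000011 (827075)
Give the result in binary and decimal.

Logical shift right by 4: drop the bottom 4 bit(s), prepend 4 zero(s) on the left.
  000011001001111011000011  ->  keep [00001100100111101100], discard [0011], prepend 0000
= 000000001100100111101100

Answer: 000000001100100111101100 (51692)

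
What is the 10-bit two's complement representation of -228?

1. Binary of +228:  0011100100
2. Invert bits:     1100011011
3. Add 1:           1100011100

Answer: 1100011100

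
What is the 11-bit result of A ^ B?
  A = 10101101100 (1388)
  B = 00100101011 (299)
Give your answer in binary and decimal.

Apply ^ to each column (1 where bits differ):
  10101101100
^ 00100101011
-------------
  10001000111

Answer: 10001000111 (1095)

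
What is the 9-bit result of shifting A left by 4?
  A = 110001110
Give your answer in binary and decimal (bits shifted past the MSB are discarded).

Shift left by 4: drop the top 4 bit(s), append 4 zero(s) on the right.
  110001110  ->  discard [1100], keep [01110], append 0000
= 011100000

Answer: 011100000 (224)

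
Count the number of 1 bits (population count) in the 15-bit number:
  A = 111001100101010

111001100101010
1-bits at positions (from bit 0 = LSB): 1, 3, 5, 8, 9, 12, 13, 14
Count = 8

Answer: 8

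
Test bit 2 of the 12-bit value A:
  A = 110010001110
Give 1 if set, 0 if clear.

Bit 2 is the 3rd from the right.
  110010001110
           ^
That bit is 1.

Answer: 1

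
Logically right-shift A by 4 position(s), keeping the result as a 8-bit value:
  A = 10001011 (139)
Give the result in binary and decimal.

Logical shift right by 4: drop the bottom 4 bit(s), prepend 4 zero(s) on the left.
  10001011  ->  keep [1000], discard [1011], prepend 0000
= 00001000

Answer: 00001000 (8)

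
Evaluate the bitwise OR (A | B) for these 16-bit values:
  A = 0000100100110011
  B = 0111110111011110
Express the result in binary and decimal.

Apply | to each column (1 where either bit is 1):
  0000100100110011
| 0111110111011110
------------------
  0111110111111111

Answer: 0111110111111111 (32255)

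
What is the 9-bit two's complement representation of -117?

1. Binary of +117:  001110101
2. Invert bits:     110001010
3. Add 1:           110001011

Answer: 110001011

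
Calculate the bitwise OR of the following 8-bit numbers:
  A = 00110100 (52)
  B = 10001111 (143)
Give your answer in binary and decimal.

Apply | to each column (1 where either bit is 1):
  00110100
| 10001111
----------
  10111111

Answer: 10111111 (191)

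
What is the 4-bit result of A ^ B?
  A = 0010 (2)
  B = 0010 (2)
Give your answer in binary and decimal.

Apply ^ to each column (1 where bits differ):
  0010
^ 0010
------
  0000

Answer: 0000 (0)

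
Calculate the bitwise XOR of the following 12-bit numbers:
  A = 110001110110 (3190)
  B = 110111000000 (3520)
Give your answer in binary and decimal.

Apply ^ to each column (1 where bits differ):
  110001110110
^ 110111000000
--------------
  000110110110

Answer: 000110110110 (438)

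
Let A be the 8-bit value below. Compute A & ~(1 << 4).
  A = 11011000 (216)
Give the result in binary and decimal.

Mask = ~(1 << 4) = 11101111
Bit 4 of A is 1, so AND-ing with the mask clears it to 0.
  11011000
& 11101111
----------
  11001000

Answer: 11001000 (200)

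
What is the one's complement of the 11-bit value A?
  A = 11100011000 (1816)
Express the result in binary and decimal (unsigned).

Flip each bit (0->1, 1->0):
  11100011000
  00011100111

Answer: 00011100111 (231)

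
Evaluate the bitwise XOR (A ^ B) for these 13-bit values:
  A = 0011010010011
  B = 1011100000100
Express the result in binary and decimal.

Apply ^ to each column (1 where bits differ):
  0011010010011
^ 1011100000100
---------------
  1000110010111

Answer: 1000110010111 (4503)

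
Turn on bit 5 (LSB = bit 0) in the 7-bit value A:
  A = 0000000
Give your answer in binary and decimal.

Mask = 1 << 5 = 0100000
Bit 5 of A is 0, so OR-ing with the mask flips it to 1.
  0000000
| 0100000
---------
  0100000

Answer: 0100000 (32)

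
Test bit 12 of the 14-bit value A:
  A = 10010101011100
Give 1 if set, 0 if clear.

Bit 12 is the 13th from the right.
  10010101011100
   ^
That bit is 0.

Answer: 0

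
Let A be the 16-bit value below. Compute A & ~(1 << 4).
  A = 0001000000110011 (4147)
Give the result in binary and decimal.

Mask = ~(1 << 4) = 1111111111101111
Bit 4 of A is 1, so AND-ing with the mask clears it to 0.
  0001000000110011
& 1111111111101111
------------------
  0001000000100011

Answer: 0001000000100011 (4131)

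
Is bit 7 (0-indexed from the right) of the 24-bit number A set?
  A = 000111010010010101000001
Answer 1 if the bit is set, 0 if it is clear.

Bit 7 is the 8th from the right.
  000111010010010101000001
                  ^
That bit is 0.

Answer: 0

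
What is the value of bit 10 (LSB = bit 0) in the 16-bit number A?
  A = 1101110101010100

Bit 10 is the 11th from the right.
  1101110101010100
       ^
That bit is 1.

Answer: 1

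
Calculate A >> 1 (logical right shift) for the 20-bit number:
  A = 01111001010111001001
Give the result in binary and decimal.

Logical shift right by 1: drop the bottom 1 bit(s), prepend 1 zero(s) on the left.
  01111001010111001001  ->  keep [0111100101011100100], discard [1], prepend 0
= 00111100101011100100

Answer: 00111100101011100100 (248548)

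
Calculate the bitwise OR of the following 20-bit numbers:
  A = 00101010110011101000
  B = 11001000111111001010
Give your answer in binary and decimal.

Apply | to each column (1 where either bit is 1):
  00101010110011101000
| 11001000111111001010
----------------------
  11101010111111101010

Answer: 11101010111111101010 (962538)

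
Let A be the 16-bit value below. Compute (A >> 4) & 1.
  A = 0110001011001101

Bit 4 is the 5th from the right.
  0110001011001101
             ^
That bit is 0.

Answer: 0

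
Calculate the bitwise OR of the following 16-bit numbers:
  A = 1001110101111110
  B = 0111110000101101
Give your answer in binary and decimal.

Apply | to each column (1 where either bit is 1):
  1001110101111110
| 0111110000101101
------------------
  1111110101111111

Answer: 1111110101111111 (64895)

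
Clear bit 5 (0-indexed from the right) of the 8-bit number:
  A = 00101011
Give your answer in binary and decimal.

Mask = ~(1 << 5) = 11011111
Bit 5 of A is 1, so AND-ing with the mask clears it to 0.
  00101011
& 11011111
----------
  00001011

Answer: 00001011 (11)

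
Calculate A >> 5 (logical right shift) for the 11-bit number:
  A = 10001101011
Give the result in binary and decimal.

Logical shift right by 5: drop the bottom 5 bit(s), prepend 5 zero(s) on the left.
  10001101011  ->  keep [100011], discard [01011], prepend 00000
= 00000100011

Answer: 00000100011 (35)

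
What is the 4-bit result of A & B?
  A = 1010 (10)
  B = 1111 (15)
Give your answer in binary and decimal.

Apply & to each column (1 only where both bits are 1):
  1010
& 1111
------
  1010

Answer: 1010 (10)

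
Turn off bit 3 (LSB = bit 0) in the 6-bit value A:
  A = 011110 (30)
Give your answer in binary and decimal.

Mask = ~(1 << 3) = 110111
Bit 3 of A is 1, so AND-ing with the mask clears it to 0.
  011110
& 110111
--------
  010110

Answer: 010110 (22)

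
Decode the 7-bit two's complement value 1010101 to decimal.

MSB is 1, so the value is negative. Find the magnitude:
1. Invert bits:  0101010
2. Add 1:        0101011  = 43
3. Apply sign:   -43

Answer: -43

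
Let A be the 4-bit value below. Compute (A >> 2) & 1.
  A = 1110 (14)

Bit 2 is the 3rd from the right.
  1110
   ^
That bit is 1.

Answer: 1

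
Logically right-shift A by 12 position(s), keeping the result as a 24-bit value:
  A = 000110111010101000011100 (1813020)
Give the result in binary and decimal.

Logical shift right by 12: drop the bottom 12 bit(s), prepend 12 zero(s) on the left.
  000110111010101000011100  ->  keep [000110111010], discard [101000011100], prepend 000000000000
= 000000000000000110111010

Answer: 000000000000000110111010 (442)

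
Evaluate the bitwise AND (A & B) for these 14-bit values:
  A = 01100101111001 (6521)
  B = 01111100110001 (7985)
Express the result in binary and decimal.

Apply & to each column (1 only where both bits are 1):
  01100101111001
& 01111100110001
----------------
  01100100110001

Answer: 01100100110001 (6449)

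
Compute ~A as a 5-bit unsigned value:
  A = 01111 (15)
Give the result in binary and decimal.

Flip each bit (0->1, 1->0):
  01111
  10000

Answer: 10000 (16)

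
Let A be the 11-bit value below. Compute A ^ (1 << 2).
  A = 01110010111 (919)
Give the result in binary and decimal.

Mask = 1 << 2 = 00000000100
Bit 2 of A is 1; XOR with the mask flips it to 0.
  01110010111
^ 00000000100
-------------
  01110010011

Answer: 01110010011 (915)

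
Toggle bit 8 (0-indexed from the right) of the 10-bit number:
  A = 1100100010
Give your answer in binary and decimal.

Mask = 1 << 8 = 0100000000
Bit 8 of A is 1; XOR with the mask flips it to 0.
  1100100010
^ 0100000000
------------
  1000100010

Answer: 1000100010 (546)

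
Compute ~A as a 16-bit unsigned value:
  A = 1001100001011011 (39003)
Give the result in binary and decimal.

Flip each bit (0->1, 1->0):
  1001100001011011
  0110011110100100

Answer: 0110011110100100 (26532)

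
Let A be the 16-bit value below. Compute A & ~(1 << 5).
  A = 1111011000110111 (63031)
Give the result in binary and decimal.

Mask = ~(1 << 5) = 1111111111011111
Bit 5 of A is 1, so AND-ing with the mask clears it to 0.
  1111011000110111
& 1111111111011111
------------------
  1111011000010111

Answer: 1111011000010111 (62999)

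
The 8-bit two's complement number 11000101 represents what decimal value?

MSB is 1, so the value is negative. Find the magnitude:
1. Invert bits:  00111010
2. Add 1:        00111011  = 59
3. Apply sign:   -59

Answer: -59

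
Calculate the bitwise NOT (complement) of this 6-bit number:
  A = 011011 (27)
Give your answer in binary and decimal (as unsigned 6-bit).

Flip each bit (0->1, 1->0):
  011011
  100100

Answer: 100100 (36)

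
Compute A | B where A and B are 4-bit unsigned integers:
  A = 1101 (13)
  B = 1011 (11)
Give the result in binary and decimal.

Apply | to each column (1 where either bit is 1):
  1101
| 1011
------
  1111

Answer: 1111 (15)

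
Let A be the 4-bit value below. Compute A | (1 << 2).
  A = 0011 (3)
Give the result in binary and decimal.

Mask = 1 << 2 = 0100
Bit 2 of A is 0, so OR-ing with the mask flips it to 1.
  0011
| 0100
------
  0111

Answer: 0111 (7)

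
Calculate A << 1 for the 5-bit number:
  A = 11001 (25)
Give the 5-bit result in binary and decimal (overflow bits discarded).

Shift left by 1: drop the top 1 bit(s), append 1 zero(s) on the right.
  11001  ->  discard [1], keep [1001], append 0
= 10010

Answer: 10010 (18)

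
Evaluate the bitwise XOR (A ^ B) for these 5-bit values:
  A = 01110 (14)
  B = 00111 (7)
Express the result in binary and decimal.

Apply ^ to each column (1 where bits differ):
  01110
^ 00111
-------
  01001

Answer: 01001 (9)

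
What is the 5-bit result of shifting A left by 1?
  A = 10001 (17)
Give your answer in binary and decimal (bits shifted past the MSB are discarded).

Shift left by 1: drop the top 1 bit(s), append 1 zero(s) on the right.
  10001  ->  discard [1], keep [0001], append 0
= 00010

Answer: 00010 (2)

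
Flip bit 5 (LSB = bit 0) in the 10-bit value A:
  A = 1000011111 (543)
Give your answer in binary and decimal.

Mask = 1 << 5 = 0000100000
Bit 5 of A is 0; XOR with the mask flips it to 1.
  1000011111
^ 0000100000
------------
  1000111111

Answer: 1000111111 (575)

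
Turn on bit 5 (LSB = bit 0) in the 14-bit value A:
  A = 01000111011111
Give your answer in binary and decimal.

Mask = 1 << 5 = 00000000100000
Bit 5 of A is 0, so OR-ing with the mask flips it to 1.
  01000111011111
| 00000000100000
----------------
  01000111111111

Answer: 01000111111111 (4607)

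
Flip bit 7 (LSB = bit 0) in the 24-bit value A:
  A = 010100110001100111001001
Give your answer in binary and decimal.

Mask = 1 << 7 = 000000000000000010000000
Bit 7 of A is 1; XOR with the mask flips it to 0.
  010100110001100111001001
^ 000000000000000010000000
--------------------------
  010100110001100101001001

Answer: 010100110001100101001001 (5445961)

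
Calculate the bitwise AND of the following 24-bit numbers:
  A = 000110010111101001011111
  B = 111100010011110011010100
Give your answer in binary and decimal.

Apply & to each column (1 only where both bits are 1):
  000110010111101001011111
& 111100010011110011010100
--------------------------
  000100010011100001010100

Answer: 000100010011100001010100 (1128532)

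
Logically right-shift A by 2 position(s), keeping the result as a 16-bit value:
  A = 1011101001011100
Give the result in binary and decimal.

Logical shift right by 2: drop the bottom 2 bit(s), prepend 2 zero(s) on the left.
  1011101001011100  ->  keep [10111010010111], discard [00], prepend 00
= 0010111010010111

Answer: 0010111010010111 (11927)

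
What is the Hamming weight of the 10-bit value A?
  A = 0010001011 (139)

0010001011
1-bits at positions (from bit 0 = LSB): 0, 1, 3, 7
Count = 4

Answer: 4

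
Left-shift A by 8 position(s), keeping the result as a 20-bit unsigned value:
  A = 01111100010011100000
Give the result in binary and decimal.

Shift left by 8: drop the top 8 bit(s), append 8 zero(s) on the right.
  01111100010011100000  ->  discard [01111100], keep [010011100000], append 00000000
= 01001110000000000000

Answer: 01001110000000000000 (319488)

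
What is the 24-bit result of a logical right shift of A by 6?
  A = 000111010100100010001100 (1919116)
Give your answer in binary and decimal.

Logical shift right by 6: drop the bottom 6 bit(s), prepend 6 zero(s) on the left.
  000111010100100010001100  ->  keep [000111010100100010], discard [001100], prepend 000000
= 000000000111010100100010

Answer: 000000000111010100100010 (29986)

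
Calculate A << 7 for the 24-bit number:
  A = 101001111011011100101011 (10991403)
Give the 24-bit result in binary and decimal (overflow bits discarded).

Shift left by 7: drop the top 7 bit(s), append 7 zero(s) on the right.
  101001111011011100101011  ->  discard [1010011], keep [11011011100101011], append 0000000
= 110110111001010110000000

Answer: 110110111001010110000000 (14390656)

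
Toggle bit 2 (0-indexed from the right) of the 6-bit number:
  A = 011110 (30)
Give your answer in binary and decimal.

Mask = 1 << 2 = 000100
Bit 2 of A is 1; XOR with the mask flips it to 0.
  011110
^ 000100
--------
  011010

Answer: 011010 (26)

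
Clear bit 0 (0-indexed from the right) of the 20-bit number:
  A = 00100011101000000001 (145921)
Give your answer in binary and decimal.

Mask = ~(1 << 0) = 11111111111111111110
Bit 0 of A is 1, so AND-ing with the mask clears it to 0.
  00100011101000000001
& 11111111111111111110
----------------------
  00100011101000000000

Answer: 00100011101000000000 (145920)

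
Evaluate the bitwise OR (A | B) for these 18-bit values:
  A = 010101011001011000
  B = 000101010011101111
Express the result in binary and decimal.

Apply | to each column (1 where either bit is 1):
  010101011001011000
| 000101010011101111
--------------------
  010101011011111111

Answer: 010101011011111111 (87807)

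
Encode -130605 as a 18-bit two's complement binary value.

1. Binary of +130605:  011111111000101101
2. Invert bits:     100000000111010010
3. Add 1:           100000000111010011

Answer: 100000000111010011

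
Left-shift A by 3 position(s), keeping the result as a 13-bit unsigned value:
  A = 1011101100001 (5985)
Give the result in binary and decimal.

Shift left by 3: drop the top 3 bit(s), append 3 zero(s) on the right.
  1011101100001  ->  discard [101], keep [1101100001], append 000
= 1101100001000

Answer: 1101100001000 (6920)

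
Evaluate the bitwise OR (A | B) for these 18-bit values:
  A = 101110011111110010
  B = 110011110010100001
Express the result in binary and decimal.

Apply | to each column (1 where either bit is 1):
  101110011111110010
| 110011110010100001
--------------------
  111111111111110011

Answer: 111111111111110011 (262131)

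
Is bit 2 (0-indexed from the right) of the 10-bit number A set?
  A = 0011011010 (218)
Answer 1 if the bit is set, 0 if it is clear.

Bit 2 is the 3rd from the right.
  0011011010
         ^
That bit is 0.

Answer: 0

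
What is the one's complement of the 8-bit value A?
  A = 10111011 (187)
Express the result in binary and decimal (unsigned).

Flip each bit (0->1, 1->0):
  10111011
  01000100

Answer: 01000100 (68)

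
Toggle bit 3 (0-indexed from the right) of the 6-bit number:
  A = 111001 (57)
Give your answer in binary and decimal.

Mask = 1 << 3 = 001000
Bit 3 of A is 1; XOR with the mask flips it to 0.
  111001
^ 001000
--------
  110001

Answer: 110001 (49)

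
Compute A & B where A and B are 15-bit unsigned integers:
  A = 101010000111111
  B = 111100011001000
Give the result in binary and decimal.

Apply & to each column (1 only where both bits are 1):
  101010000111111
& 111100011001000
-----------------
  101000000001000

Answer: 101000000001000 (20488)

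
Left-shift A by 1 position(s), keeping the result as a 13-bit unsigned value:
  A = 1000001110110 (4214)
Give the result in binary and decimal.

Shift left by 1: drop the top 1 bit(s), append 1 zero(s) on the right.
  1000001110110  ->  discard [1], keep [000001110110], append 0
= 0000011101100

Answer: 0000011101100 (236)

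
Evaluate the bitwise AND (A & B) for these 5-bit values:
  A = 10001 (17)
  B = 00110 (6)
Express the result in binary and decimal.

Apply & to each column (1 only where both bits are 1):
  10001
& 00110
-------
  00000

Answer: 00000 (0)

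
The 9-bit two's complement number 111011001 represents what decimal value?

MSB is 1, so the value is negative. Find the magnitude:
1. Invert bits:  000100110
2. Add 1:        000100111  = 39
3. Apply sign:   -39

Answer: -39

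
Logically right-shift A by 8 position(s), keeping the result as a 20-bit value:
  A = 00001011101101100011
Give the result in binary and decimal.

Logical shift right by 8: drop the bottom 8 bit(s), prepend 8 zero(s) on the left.
  00001011101101100011  ->  keep [000010111011], discard [01100011], prepend 00000000
= 00000000000010111011

Answer: 00000000000010111011 (187)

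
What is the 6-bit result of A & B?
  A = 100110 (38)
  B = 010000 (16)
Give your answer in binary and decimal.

Apply & to each column (1 only where both bits are 1):
  100110
& 010000
--------
  000000

Answer: 000000 (0)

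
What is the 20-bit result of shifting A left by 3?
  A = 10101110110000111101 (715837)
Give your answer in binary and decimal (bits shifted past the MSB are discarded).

Shift left by 3: drop the top 3 bit(s), append 3 zero(s) on the right.
  10101110110000111101  ->  discard [101], keep [01110110000111101], append 000
= 01110110000111101000

Answer: 01110110000111101000 (483816)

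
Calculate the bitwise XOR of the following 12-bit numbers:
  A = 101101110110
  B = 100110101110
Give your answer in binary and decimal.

Apply ^ to each column (1 where bits differ):
  101101110110
^ 100110101110
--------------
  001011011000

Answer: 001011011000 (728)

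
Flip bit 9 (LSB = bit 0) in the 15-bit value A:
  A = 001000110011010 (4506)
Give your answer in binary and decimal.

Mask = 1 << 9 = 000001000000000
Bit 9 of A is 0; XOR with the mask flips it to 1.
  001000110011010
^ 000001000000000
-----------------
  001001110011010

Answer: 001001110011010 (5018)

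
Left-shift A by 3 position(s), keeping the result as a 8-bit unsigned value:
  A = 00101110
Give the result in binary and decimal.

Shift left by 3: drop the top 3 bit(s), append 3 zero(s) on the right.
  00101110  ->  discard [001], keep [01110], append 000
= 01110000

Answer: 01110000 (112)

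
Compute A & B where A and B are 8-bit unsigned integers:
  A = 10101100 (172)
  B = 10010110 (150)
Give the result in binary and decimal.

Apply & to each column (1 only where both bits are 1):
  10101100
& 10010110
----------
  10000100

Answer: 10000100 (132)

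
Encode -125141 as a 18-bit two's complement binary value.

1. Binary of +125141:  011110100011010101
2. Invert bits:     100001011100101010
3. Add 1:           100001011100101011

Answer: 100001011100101011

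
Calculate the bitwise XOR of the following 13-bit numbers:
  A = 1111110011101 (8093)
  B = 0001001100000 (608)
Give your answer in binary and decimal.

Apply ^ to each column (1 where bits differ):
  1111110011101
^ 0001001100000
---------------
  1110111111101

Answer: 1110111111101 (7677)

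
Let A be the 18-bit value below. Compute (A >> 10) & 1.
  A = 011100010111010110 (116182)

Bit 10 is the 11th from the right.
  011100010111010110
         ^
That bit is 1.

Answer: 1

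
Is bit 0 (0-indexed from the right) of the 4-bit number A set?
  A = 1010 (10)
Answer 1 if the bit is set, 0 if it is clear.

Bit 0 is the 1st from the right.
  1010
     ^
That bit is 0.

Answer: 0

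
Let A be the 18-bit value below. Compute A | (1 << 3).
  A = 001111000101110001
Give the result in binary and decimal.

Mask = 1 << 3 = 000000000000001000
Bit 3 of A is 0, so OR-ing with the mask flips it to 1.
  001111000101110001
| 000000000000001000
--------------------
  001111000101111001

Answer: 001111000101111001 (61817)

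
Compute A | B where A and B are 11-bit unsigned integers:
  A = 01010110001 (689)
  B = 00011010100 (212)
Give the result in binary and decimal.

Apply | to each column (1 where either bit is 1):
  01010110001
| 00011010100
-------------
  01011110101

Answer: 01011110101 (757)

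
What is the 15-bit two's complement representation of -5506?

1. Binary of +5506:  001010110000010
2. Invert bits:     110101001111101
3. Add 1:           110101001111110

Answer: 110101001111110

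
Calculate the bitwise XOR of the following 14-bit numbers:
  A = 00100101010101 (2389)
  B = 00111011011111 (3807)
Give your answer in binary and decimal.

Apply ^ to each column (1 where bits differ):
  00100101010101
^ 00111011011111
----------------
  00011110001010

Answer: 00011110001010 (1930)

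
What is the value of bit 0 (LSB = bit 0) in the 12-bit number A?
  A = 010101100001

Bit 0 is the 1st from the right.
  010101100001
             ^
That bit is 1.

Answer: 1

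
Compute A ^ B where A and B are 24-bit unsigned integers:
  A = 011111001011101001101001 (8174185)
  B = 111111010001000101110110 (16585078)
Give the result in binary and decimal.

Apply ^ to each column (1 where bits differ):
  011111001011101001101001
^ 111111010001000101110110
--------------------------
  100000011010101100011111

Answer: 100000011010101100011111 (8497951)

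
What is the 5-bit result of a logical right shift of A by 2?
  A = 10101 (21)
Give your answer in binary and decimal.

Logical shift right by 2: drop the bottom 2 bit(s), prepend 2 zero(s) on the left.
  10101  ->  keep [101], discard [01], prepend 00
= 00101

Answer: 00101 (5)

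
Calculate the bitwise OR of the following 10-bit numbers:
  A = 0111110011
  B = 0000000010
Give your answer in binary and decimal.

Apply | to each column (1 where either bit is 1):
  0111110011
| 0000000010
------------
  0111110011

Answer: 0111110011 (499)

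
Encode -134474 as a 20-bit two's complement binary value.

1. Binary of +134474:  00100000110101001010
2. Invert bits:     11011111001010110101
3. Add 1:           11011111001010110110

Answer: 11011111001010110110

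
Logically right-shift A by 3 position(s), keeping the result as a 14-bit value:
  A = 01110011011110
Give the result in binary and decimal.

Logical shift right by 3: drop the bottom 3 bit(s), prepend 3 zero(s) on the left.
  01110011011110  ->  keep [01110011011], discard [110], prepend 000
= 00001110011011

Answer: 00001110011011 (923)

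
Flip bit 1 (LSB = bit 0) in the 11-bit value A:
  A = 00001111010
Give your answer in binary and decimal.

Mask = 1 << 1 = 00000000010
Bit 1 of A is 1; XOR with the mask flips it to 0.
  00001111010
^ 00000000010
-------------
  00001111000

Answer: 00001111000 (120)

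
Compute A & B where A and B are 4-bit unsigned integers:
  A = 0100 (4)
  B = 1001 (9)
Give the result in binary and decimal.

Apply & to each column (1 only where both bits are 1):
  0100
& 1001
------
  0000

Answer: 0000 (0)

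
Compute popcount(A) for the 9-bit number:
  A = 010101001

010101001
1-bits at positions (from bit 0 = LSB): 0, 3, 5, 7
Count = 4

Answer: 4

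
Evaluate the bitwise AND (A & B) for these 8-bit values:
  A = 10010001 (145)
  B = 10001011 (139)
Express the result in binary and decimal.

Apply & to each column (1 only where both bits are 1):
  10010001
& 10001011
----------
  10000001

Answer: 10000001 (129)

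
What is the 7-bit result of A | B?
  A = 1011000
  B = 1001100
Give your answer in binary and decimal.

Apply | to each column (1 where either bit is 1):
  1011000
| 1001100
---------
  1011100

Answer: 1011100 (92)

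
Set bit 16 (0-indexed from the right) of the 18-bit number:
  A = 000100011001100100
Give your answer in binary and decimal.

Mask = 1 << 16 = 010000000000000000
Bit 16 of A is 0, so OR-ing with the mask flips it to 1.
  000100011001100100
| 010000000000000000
--------------------
  010100011001100100

Answer: 010100011001100100 (83556)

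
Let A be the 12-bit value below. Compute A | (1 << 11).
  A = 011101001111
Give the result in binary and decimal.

Mask = 1 << 11 = 100000000000
Bit 11 of A is 0, so OR-ing with the mask flips it to 1.
  011101001111
| 100000000000
--------------
  111101001111

Answer: 111101001111 (3919)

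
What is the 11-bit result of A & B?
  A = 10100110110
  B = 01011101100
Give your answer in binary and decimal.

Apply & to each column (1 only where both bits are 1):
  10100110110
& 01011101100
-------------
  00000100100

Answer: 00000100100 (36)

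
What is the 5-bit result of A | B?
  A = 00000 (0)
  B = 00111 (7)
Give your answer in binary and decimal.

Apply | to each column (1 where either bit is 1):
  00000
| 00111
-------
  00111

Answer: 00111 (7)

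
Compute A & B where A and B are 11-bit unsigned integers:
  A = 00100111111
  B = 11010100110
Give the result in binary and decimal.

Apply & to each column (1 only where both bits are 1):
  00100111111
& 11010100110
-------------
  00000100110

Answer: 00000100110 (38)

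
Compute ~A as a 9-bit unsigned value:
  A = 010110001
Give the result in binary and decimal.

Flip each bit (0->1, 1->0):
  010110001
  101001110

Answer: 101001110 (334)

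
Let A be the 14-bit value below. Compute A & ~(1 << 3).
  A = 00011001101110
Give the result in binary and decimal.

Mask = ~(1 << 3) = 11111111110111
Bit 3 of A is 1, so AND-ing with the mask clears it to 0.
  00011001101110
& 11111111110111
----------------
  00011001100110

Answer: 00011001100110 (1638)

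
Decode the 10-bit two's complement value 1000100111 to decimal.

MSB is 1, so the value is negative. Find the magnitude:
1. Invert bits:  0111011000
2. Add 1:        0111011001  = 473
3. Apply sign:   -473

Answer: -473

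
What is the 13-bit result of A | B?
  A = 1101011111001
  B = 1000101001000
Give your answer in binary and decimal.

Apply | to each column (1 where either bit is 1):
  1101011111001
| 1000101001000
---------------
  1101111111001

Answer: 1101111111001 (7161)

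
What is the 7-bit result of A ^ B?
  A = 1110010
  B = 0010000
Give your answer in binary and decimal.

Apply ^ to each column (1 where bits differ):
  1110010
^ 0010000
---------
  1100010

Answer: 1100010 (98)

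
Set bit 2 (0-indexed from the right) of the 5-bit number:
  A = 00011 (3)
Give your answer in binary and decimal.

Mask = 1 << 2 = 00100
Bit 2 of A is 0, so OR-ing with the mask flips it to 1.
  00011
| 00100
-------
  00111

Answer: 00111 (7)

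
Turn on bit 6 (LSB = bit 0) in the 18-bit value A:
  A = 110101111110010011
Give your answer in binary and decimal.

Mask = 1 << 6 = 000000000001000000
Bit 6 of A is 0, so OR-ing with the mask flips it to 1.
  110101111110010011
| 000000000001000000
--------------------
  110101111111010011

Answer: 110101111111010011 (221139)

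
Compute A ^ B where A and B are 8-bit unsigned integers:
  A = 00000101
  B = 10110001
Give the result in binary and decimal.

Apply ^ to each column (1 where bits differ):
  00000101
^ 10110001
----------
  10110100

Answer: 10110100 (180)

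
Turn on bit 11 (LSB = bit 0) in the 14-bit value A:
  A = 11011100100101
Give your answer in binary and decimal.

Mask = 1 << 11 = 00100000000000
Bit 11 of A is 0, so OR-ing with the mask flips it to 1.
  11011100100101
| 00100000000000
----------------
  11111100100101

Answer: 11111100100101 (16165)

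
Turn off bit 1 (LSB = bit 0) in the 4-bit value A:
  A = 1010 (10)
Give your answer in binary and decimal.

Mask = ~(1 << 1) = 1101
Bit 1 of A is 1, so AND-ing with the mask clears it to 0.
  1010
& 1101
------
  1000

Answer: 1000 (8)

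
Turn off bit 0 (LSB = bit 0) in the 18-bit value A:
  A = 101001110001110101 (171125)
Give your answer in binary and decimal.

Mask = ~(1 << 0) = 111111111111111110
Bit 0 of A is 1, so AND-ing with the mask clears it to 0.
  101001110001110101
& 111111111111111110
--------------------
  101001110001110100

Answer: 101001110001110100 (171124)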